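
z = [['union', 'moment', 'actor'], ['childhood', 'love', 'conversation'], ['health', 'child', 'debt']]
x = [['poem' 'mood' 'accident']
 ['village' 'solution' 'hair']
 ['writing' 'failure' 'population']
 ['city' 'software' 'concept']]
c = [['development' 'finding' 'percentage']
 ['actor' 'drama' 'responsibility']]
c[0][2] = 'percentage'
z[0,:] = ['union', 'moment', 'actor']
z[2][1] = 'child'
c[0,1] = 'finding'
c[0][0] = 'development'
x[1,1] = 'solution'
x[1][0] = 'village'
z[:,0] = ['union', 'childhood', 'health']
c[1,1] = 'drama'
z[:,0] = ['union', 'childhood', 'health']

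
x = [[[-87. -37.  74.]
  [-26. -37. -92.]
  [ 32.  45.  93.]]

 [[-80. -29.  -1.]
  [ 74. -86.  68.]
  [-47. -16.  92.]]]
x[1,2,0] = -47.0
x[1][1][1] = -86.0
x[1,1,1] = -86.0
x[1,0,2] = -1.0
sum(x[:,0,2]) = 73.0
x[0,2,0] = 32.0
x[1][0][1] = -29.0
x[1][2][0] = -47.0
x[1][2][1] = -16.0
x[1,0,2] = -1.0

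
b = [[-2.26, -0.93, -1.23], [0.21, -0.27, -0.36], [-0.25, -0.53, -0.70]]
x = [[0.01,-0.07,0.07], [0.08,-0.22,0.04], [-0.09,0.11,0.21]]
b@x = [[0.01, 0.23, -0.45], [0.01, 0.01, -0.07], [0.02, 0.06, -0.19]]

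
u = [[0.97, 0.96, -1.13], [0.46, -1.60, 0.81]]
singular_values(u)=[2.3, 1.13]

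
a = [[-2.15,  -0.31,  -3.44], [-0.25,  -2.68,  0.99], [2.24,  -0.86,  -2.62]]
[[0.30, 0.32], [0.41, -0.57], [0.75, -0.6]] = a @ [[0.1, -0.18], [-0.21, 0.23], [-0.13, 0.0]]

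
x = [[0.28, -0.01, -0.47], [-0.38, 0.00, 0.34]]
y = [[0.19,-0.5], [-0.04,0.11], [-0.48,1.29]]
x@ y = [[0.28, -0.75], [-0.24, 0.63]]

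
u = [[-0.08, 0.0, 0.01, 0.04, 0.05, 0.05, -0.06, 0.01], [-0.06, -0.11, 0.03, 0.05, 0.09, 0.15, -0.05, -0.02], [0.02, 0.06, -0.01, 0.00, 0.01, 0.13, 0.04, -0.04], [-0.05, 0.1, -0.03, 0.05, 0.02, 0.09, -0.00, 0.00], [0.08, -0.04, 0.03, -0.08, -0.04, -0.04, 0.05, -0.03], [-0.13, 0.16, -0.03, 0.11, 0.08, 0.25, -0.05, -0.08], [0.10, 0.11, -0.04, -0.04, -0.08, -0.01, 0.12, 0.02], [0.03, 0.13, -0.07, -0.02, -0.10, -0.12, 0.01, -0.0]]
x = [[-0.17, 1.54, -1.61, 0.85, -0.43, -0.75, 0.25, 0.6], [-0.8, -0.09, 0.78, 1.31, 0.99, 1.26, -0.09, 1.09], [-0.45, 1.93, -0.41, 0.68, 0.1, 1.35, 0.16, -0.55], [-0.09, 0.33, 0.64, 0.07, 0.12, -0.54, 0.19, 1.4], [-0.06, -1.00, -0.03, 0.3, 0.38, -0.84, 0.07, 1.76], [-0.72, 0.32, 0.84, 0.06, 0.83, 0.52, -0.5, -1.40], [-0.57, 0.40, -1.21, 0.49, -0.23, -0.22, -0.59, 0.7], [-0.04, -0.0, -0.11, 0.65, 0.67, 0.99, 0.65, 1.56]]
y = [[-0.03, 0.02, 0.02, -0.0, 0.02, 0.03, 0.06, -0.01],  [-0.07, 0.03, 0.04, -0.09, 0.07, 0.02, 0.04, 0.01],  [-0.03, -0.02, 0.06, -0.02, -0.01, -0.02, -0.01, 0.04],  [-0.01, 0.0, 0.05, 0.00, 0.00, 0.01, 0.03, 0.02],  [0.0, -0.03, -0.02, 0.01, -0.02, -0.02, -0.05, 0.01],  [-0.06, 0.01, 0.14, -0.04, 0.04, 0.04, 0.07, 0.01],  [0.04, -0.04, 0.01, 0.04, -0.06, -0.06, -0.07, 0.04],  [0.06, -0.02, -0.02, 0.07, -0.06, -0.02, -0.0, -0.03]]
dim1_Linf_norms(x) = [1.61, 1.31, 1.93, 1.4, 1.76, 1.4, 1.21, 1.56]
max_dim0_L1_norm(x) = 9.06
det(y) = -0.00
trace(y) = -0.02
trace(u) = 0.18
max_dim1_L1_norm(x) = 6.41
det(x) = 0.04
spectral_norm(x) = 3.73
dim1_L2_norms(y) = [0.08, 0.15, 0.09, 0.06, 0.07, 0.18, 0.14, 0.12]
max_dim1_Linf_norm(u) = 0.25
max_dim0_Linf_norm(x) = 1.93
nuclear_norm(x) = 14.17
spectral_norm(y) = 0.28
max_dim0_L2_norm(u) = 0.36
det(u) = 0.00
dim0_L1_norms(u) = [0.55, 0.71, 0.25, 0.39, 0.47, 0.84, 0.38, 0.2]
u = y @ x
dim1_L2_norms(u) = [0.13, 0.23, 0.16, 0.16, 0.15, 0.37, 0.22, 0.22]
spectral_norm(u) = 0.47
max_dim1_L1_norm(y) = 0.41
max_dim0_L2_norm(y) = 0.17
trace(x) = 1.27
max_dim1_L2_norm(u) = 0.37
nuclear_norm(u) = 1.11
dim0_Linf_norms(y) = [0.07, 0.04, 0.14, 0.09, 0.07, 0.06, 0.07, 0.04]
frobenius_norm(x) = 6.37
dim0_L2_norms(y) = [0.12, 0.07, 0.17, 0.13, 0.12, 0.09, 0.14, 0.07]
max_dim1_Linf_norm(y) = 0.14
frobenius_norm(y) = 0.33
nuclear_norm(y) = 0.61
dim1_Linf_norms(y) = [0.06, 0.09, 0.06, 0.05, 0.05, 0.14, 0.07, 0.07]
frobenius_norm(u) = 0.61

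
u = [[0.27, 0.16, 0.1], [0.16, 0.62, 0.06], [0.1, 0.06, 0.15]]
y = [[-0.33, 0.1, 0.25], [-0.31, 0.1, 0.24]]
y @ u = [[-0.05, 0.02, 0.01], [-0.04, 0.03, 0.01]]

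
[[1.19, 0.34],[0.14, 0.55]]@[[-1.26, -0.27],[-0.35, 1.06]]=[[-1.62, 0.04], [-0.37, 0.55]]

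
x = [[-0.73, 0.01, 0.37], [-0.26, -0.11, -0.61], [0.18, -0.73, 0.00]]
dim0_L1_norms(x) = [1.17, 0.85, 0.98]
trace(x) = -0.84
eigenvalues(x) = [(0.68+0j), (-0.76+0.14j), (-0.76-0.14j)]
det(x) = 0.40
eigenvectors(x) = [[0.19+0.00j, (-0.86+0j), -0.86-0.00j], [-0.64+0.00j, -0.20-0.35j, -0.20+0.35j], [0.74+0.00j, (0.07-0.32j), 0.07+0.32j]]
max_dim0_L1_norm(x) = 1.17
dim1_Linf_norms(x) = [0.73, 0.61, 0.73]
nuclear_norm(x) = 2.23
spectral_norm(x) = 0.88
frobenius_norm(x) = 1.30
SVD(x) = [[-0.81,-0.58,0.01],[0.15,-0.23,-0.96],[0.56,-0.78,0.28]] @ diag([0.8794599720878615, 0.686229134115188, 0.6653117562366808]) @ [[0.74, -0.50, -0.45], [0.51, 0.86, -0.11], [0.44, -0.14, 0.89]]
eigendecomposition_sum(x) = [[(0.03-0j), (-0.09+0j), 0.09+0.00j], [(-0.09+0j), 0.29+0.00j, (-0.31-0j)], [(0.11-0j), -0.33+0.00j, (0.36+0j)]] + [[(-0.38-0.01j),0.05+0.52j,0.14+0.45j], [-0.08-0.16j,(-0.2+0.14j),-0.15+0.16j], [0.04-0.14j,(-0.2-0.02j),-0.18+0.02j]] + [[(-0.38+0.01j), (0.05-0.52j), 0.14-0.45j], [-0.08+0.16j, -0.20-0.14j, (-0.15-0.16j)], [(0.04+0.14j), -0.20+0.02j, -0.18-0.02j]]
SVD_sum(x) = [[-0.53, 0.35, 0.32], [0.10, -0.07, -0.06], [0.37, -0.25, -0.22]] + [[-0.20, -0.34, 0.04],  [-0.08, -0.14, 0.02],  [-0.27, -0.46, 0.06]] + [[0.0, -0.0, 0.01],[-0.28, 0.09, -0.57],[0.08, -0.03, 0.16]]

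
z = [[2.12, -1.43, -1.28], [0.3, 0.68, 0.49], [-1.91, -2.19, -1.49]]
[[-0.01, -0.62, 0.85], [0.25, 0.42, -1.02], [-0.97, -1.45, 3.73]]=z @ [[0.24, 0.08, -0.55], [-0.19, 0.73, -0.64], [0.62, -0.2, -0.86]]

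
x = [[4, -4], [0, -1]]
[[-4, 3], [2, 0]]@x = [[-16, 13], [8, -8]]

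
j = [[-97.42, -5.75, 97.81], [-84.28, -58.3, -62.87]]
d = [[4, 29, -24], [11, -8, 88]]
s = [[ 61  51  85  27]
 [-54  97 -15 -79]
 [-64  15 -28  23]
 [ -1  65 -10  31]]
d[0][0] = 4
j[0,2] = 97.81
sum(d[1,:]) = 91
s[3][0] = -1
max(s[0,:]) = 85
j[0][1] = -5.75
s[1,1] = 97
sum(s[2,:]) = -54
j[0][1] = -5.75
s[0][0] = 61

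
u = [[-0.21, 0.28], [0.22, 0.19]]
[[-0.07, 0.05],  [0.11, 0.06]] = u@[[0.44,  0.08], [0.08,  0.24]]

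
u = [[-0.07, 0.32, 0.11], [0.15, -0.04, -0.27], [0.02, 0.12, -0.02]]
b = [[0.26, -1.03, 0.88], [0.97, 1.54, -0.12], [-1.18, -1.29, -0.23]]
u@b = [[0.16,0.42,-0.13], [0.32,0.13,0.20], [0.15,0.19,0.01]]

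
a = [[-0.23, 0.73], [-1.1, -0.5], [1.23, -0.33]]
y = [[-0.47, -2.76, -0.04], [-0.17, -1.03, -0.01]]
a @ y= [[-0.02, -0.12, 0.0], [0.60, 3.55, 0.05], [-0.52, -3.05, -0.05]]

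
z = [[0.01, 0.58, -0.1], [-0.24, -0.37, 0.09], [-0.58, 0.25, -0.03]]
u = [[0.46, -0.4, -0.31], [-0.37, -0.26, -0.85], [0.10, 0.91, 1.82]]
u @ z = [[0.28, 0.34, -0.07], [0.55, -0.33, 0.04], [-1.27, 0.18, 0.02]]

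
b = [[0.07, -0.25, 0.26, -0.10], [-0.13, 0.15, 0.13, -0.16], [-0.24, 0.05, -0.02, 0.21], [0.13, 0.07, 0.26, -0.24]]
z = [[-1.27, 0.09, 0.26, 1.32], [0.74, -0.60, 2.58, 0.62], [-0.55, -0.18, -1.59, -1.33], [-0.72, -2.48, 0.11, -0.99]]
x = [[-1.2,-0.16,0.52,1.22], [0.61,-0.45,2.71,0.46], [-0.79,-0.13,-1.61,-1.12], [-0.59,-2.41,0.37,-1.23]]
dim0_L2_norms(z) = [1.73, 2.56, 3.04, 2.21]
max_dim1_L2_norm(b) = 0.38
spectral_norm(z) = 3.48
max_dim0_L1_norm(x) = 5.21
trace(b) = -0.04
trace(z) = -4.45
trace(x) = -4.49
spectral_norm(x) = 3.50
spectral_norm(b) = 0.54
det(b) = 0.00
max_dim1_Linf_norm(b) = 0.26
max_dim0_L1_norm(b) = 0.71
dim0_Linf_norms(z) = [1.27, 2.48, 2.58, 1.33]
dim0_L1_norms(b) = [0.57, 0.52, 0.67, 0.71]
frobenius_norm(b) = 0.69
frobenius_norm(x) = 4.86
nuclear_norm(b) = 1.21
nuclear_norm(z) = 8.47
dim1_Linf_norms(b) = [0.26, 0.16, 0.24, 0.26]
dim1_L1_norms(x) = [3.1, 4.23, 3.65, 4.6]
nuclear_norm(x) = 8.52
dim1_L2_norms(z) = [1.85, 2.82, 2.15, 2.77]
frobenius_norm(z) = 4.87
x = b + z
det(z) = -5.78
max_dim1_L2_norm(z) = 2.82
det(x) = -7.52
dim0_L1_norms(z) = [3.28, 3.35, 4.54, 4.26]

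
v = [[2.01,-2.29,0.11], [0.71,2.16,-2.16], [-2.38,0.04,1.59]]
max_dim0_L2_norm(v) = 3.2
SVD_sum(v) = [[0.34, 0.16, -0.36], [1.71, 0.82, -1.83], [-1.71, -0.82, 1.83]] + [[1.71,-2.42,0.51], [-0.97,1.37,-0.29], [-0.63,0.9,-0.19]] + [[-0.03, -0.03, -0.04], [-0.03, -0.03, -0.04], [-0.04, -0.04, -0.05]]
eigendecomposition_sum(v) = [[1.02+0.86j, -1.13+0.65j, (0.07-1.1j)], [0.37-1.33j, 1.10+0.78j, (-1.06+0.4j)], [(-1.17+0.38j), 0.04-1.20j, 0.82+0.59j]] + [[1.02-0.86j,(-1.13-0.65j),0.07+1.10j], [0.37+1.33j,1.10-0.78j,(-1.06-0.4j)], [(-1.17-0.38j),0.04+1.20j,0.82-0.59j]] + [[-0.03+0.00j, -0.03-0.00j, -0.04+0.00j],  [-0.03+0.00j, -0.03-0.00j, -0.04+0.00j],  [(-0.04+0j), -0.04-0.00j, (-0.05+0j)]]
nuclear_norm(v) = 7.50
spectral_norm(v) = 3.76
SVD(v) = [[-0.14,  0.83,  0.54], [-0.7,  -0.47,  0.54], [0.7,  -0.31,  0.64]] @ diag([3.7608950116264226, 3.6288573620065834, 0.11297326114672829]) @ [[-0.65, -0.31, 0.69],[0.57, -0.81, 0.17],[-0.51, -0.5, -0.70]]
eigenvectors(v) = [[(-0.24+0.53j), (-0.24-0.53j), 0.51+0.00j], [0.60+0.00j, (0.6-0j), 0.50+0.00j], [-0.30-0.45j, (-0.3+0.45j), 0.70+0.00j]]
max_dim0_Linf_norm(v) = 2.38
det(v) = -1.54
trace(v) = 5.76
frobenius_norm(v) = 5.23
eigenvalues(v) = [(2.94+2.23j), (2.94-2.23j), (-0.11+0j)]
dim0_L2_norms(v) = [3.2, 3.15, 2.68]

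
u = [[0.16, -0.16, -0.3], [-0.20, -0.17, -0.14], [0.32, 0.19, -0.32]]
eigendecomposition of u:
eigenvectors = [[0.77+0.00j,  -0.22-0.37j,  -0.22+0.37j], [-0.57+0.00j,  (0.11-0.52j),  0.11+0.52j], [(0.28+0j),  (-0.73+0j),  -0.73-0.00j]]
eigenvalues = [(0.17+0j), (-0.25+0.3j), (-0.25-0.3j)]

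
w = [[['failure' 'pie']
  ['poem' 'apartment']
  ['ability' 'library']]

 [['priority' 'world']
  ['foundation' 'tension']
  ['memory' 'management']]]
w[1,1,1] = 'tension'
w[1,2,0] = 'memory'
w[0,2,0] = 'ability'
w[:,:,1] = [['pie', 'apartment', 'library'], ['world', 'tension', 'management']]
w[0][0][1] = 'pie'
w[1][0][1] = 'world'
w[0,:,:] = [['failure', 'pie'], ['poem', 'apartment'], ['ability', 'library']]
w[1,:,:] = [['priority', 'world'], ['foundation', 'tension'], ['memory', 'management']]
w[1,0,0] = 'priority'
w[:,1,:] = [['poem', 'apartment'], ['foundation', 'tension']]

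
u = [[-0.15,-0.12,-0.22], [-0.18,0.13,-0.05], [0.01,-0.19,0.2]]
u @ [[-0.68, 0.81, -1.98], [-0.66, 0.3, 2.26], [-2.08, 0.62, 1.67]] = [[0.64, -0.29, -0.34], [0.14, -0.14, 0.57], [-0.3, 0.08, -0.12]]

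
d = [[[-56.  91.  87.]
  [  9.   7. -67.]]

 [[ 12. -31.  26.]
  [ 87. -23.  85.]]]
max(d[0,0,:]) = 91.0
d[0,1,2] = -67.0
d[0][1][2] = -67.0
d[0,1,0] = 9.0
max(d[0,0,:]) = 91.0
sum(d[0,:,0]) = -47.0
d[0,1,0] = 9.0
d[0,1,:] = [9.0, 7.0, -67.0]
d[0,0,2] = 87.0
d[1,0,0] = 12.0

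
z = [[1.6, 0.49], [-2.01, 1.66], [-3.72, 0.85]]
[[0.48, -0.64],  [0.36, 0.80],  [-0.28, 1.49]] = z @ [[0.17, -0.40], [0.42, -0.00]]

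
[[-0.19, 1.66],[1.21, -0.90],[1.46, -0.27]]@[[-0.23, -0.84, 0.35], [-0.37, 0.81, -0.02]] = [[-0.57, 1.50, -0.10], [0.05, -1.75, 0.44], [-0.24, -1.45, 0.52]]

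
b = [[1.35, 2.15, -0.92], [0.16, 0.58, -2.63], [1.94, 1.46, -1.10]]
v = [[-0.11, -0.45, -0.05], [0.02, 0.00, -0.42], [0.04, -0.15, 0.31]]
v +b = [[1.24, 1.7, -0.97], [0.18, 0.58, -3.05], [1.98, 1.31, -0.79]]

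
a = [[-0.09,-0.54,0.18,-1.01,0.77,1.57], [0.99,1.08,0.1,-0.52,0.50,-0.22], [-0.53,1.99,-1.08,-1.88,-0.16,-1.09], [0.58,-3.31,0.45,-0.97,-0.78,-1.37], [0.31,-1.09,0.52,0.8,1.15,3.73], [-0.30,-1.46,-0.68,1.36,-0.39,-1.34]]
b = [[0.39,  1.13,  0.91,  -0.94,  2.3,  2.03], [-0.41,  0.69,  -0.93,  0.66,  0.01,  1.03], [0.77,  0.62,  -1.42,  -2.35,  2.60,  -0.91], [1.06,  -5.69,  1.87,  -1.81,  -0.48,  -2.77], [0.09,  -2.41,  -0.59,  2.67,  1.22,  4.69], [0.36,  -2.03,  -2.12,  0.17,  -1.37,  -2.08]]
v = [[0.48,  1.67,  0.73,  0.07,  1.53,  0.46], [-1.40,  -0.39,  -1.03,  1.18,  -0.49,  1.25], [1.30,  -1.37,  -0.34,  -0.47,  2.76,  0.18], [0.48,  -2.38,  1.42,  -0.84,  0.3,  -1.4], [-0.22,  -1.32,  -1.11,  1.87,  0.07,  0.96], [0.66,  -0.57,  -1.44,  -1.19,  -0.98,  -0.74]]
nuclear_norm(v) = 14.25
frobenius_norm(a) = 7.49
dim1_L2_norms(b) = [3.54, 1.73, 4.01, 6.94, 6.06, 3.87]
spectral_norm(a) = 5.05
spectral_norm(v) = 4.27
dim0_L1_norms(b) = [3.08, 12.57, 7.84, 8.6, 7.98, 13.51]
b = v + a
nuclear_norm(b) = 22.41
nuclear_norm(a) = 14.77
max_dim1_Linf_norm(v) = 2.76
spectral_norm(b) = 7.91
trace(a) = -1.25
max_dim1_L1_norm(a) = 7.6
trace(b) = -3.01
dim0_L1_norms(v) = [4.54, 7.7, 6.07, 5.62, 6.13, 4.99]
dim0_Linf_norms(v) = [1.4, 2.38, 1.44, 1.87, 2.76, 1.4]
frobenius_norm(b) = 11.47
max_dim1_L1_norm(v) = 6.82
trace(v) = -1.76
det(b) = 50.87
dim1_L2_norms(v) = [2.47, 2.52, 3.4, 3.27, 2.73, 2.4]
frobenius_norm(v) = 6.92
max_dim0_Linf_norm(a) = 3.73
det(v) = 0.12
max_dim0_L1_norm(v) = 7.7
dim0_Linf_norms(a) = [0.99, 3.31, 1.08, 1.88, 1.15, 3.73]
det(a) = 20.43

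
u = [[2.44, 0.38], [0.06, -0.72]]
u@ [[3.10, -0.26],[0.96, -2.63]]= [[7.93, -1.63], [-0.51, 1.88]]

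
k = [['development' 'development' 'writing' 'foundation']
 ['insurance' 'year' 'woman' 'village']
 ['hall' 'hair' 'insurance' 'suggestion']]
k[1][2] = 'woman'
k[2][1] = 'hair'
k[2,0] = 'hall'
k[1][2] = 'woman'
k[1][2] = 'woman'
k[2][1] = 'hair'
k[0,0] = 'development'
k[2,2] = 'insurance'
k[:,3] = ['foundation', 'village', 'suggestion']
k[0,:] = ['development', 'development', 'writing', 'foundation']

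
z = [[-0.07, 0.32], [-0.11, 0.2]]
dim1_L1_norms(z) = [0.39, 0.31]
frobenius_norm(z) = 0.40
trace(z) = 0.13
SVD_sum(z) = [[-0.10, 0.31],[-0.07, 0.21]] + [[0.03, 0.01], [-0.04, -0.01]]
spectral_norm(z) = 0.40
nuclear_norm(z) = 0.45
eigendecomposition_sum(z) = [[(-0.03+0.1j), 0.16-0.08j],[-0.05+0.03j, (0.1+0.03j)]] + [[-0.03-0.10j,  (0.16+0.08j)], [(-0.05-0.03j),  (0.1-0.03j)]]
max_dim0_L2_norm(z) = 0.38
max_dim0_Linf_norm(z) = 0.32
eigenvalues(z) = [(0.06+0.13j), (0.06-0.13j)]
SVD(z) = [[-0.82, -0.57],[-0.57, 0.82]] @ diag([0.3956370882170326, 0.05358446068729132]) @ [[0.3, -0.95], [-0.95, -0.3]]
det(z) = 0.02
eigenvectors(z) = [[0.86+0.00j, (0.86-0j)], [0.36+0.35j, 0.36-0.35j]]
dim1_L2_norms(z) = [0.33, 0.23]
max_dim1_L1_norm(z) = 0.39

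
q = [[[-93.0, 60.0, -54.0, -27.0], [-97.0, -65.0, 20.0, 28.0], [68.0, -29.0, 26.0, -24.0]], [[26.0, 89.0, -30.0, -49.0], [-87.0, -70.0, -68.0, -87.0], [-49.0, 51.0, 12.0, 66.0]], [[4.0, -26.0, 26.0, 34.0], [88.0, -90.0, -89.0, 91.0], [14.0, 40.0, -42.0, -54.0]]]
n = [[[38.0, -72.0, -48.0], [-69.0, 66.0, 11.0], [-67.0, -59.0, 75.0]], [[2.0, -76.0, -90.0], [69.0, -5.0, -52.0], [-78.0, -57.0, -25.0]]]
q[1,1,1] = -70.0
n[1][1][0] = 69.0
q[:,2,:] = [[68.0, -29.0, 26.0, -24.0], [-49.0, 51.0, 12.0, 66.0], [14.0, 40.0, -42.0, -54.0]]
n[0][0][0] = 38.0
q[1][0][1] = 89.0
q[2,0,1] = -26.0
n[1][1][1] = -5.0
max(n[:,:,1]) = 66.0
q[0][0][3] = -27.0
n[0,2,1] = -59.0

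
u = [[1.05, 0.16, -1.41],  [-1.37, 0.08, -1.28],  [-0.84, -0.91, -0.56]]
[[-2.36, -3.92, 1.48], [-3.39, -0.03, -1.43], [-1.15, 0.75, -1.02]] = u @ [[0.55,  -1.51,  1.19], [-0.49,  -0.42,  0.11], [2.03,  1.61,  -0.15]]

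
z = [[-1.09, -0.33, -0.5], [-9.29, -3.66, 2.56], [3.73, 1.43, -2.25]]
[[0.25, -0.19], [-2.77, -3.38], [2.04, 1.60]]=z@[[0.21,  0.14],[-0.30,  0.42],[-0.75,  -0.21]]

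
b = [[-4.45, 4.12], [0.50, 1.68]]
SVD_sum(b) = [[-4.30, 4.27], [-0.59, 0.58]] + [[-0.15, -0.15], [1.09, 1.10]]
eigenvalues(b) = [-4.77, 2.0]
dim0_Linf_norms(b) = [4.45, 4.12]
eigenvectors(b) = [[-1.0, -0.54], [0.08, -0.84]]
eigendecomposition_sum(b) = [[-4.54, 2.90],[0.35, -0.23]] + [[0.09,1.22],[0.15,1.91]]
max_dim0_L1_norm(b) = 5.8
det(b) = -9.54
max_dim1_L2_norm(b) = 6.06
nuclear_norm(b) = 7.68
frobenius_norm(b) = 6.31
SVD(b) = [[-0.99, -0.14], [-0.14, 0.99]] @ diag([6.117116736806908, 1.5589043679061327]) @ [[0.71, -0.70], [0.7, 0.71]]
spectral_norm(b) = 6.12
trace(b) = -2.77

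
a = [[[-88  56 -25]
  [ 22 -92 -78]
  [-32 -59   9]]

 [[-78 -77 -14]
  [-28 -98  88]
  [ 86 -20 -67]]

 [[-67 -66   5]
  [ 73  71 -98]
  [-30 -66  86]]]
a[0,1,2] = -78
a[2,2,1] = -66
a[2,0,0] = -67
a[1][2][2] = -67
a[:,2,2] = [9, -67, 86]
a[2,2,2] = 86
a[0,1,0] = 22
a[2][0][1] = -66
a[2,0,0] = -67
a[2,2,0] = -30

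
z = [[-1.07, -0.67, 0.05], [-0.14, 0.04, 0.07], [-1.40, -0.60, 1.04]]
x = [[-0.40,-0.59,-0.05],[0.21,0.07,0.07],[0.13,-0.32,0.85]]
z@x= [[0.29,0.57,0.05], [0.07,0.06,0.07], [0.57,0.45,0.91]]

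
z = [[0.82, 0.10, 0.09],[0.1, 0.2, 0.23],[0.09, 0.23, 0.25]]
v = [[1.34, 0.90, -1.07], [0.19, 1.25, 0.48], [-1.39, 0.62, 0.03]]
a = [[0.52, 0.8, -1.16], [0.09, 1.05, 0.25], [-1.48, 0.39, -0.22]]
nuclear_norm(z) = 1.28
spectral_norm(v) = 2.15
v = z + a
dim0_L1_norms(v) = [2.92, 2.77, 1.58]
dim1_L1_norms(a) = [2.48, 1.39, 2.09]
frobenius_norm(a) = 2.41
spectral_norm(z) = 0.86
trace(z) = 1.27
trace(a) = 1.35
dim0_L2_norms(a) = [1.57, 1.38, 1.21]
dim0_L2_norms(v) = [1.94, 1.66, 1.17]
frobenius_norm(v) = 2.81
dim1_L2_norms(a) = [1.5, 1.08, 1.55]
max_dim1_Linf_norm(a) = 1.48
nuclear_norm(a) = 4.08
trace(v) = 2.62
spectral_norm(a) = 1.61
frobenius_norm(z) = 0.96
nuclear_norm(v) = 4.60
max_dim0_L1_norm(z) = 1.01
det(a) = -2.29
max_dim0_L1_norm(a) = 2.24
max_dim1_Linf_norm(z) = 0.82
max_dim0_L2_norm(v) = 1.94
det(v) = -2.94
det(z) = -0.00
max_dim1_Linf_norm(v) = 1.39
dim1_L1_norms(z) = [1.01, 0.53, 0.57]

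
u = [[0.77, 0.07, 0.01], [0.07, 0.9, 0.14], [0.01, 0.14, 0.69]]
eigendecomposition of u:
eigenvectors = [[0.29,  0.94,  0.16], [0.86,  -0.19,  -0.47], [0.41,  -0.27,  0.87]]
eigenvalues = [0.99, 0.75, 0.62]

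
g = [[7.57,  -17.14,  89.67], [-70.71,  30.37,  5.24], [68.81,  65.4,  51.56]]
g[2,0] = 68.81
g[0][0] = 7.57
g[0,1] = -17.14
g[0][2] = 89.67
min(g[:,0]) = -70.71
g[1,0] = -70.71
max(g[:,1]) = 65.4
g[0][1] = -17.14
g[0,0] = 7.57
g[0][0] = 7.57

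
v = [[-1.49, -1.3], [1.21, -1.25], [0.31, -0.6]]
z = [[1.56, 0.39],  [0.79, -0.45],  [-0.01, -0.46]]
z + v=[[0.07, -0.91], [2.0, -1.70], [0.30, -1.06]]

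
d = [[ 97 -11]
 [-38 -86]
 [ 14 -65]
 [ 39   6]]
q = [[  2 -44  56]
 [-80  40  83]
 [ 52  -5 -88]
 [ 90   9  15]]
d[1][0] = -38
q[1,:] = [-80, 40, 83]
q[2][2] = -88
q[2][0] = 52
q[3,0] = 90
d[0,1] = -11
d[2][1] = -65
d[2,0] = 14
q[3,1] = 9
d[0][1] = -11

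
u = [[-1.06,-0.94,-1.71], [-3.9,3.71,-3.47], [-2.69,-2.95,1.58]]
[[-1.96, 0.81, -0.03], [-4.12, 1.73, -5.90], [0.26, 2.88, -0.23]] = u@ [[0.34, -0.76, 0.87], [0.08, -0.22, -0.77], [0.89, 0.12, -0.10]]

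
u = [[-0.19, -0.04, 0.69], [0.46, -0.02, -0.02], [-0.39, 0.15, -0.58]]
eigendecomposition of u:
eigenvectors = [[-0.68+0.00j,-0.68-0.00j,(0.18+0j)],  [0.30+0.37j,0.30-0.37j,0.98+0.00j],  [0.25-0.51j,0.25+0.51j,(0.12+0j)]]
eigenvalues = [(-0.43+0.54j), (-0.43-0.54j), (0.06+0j)]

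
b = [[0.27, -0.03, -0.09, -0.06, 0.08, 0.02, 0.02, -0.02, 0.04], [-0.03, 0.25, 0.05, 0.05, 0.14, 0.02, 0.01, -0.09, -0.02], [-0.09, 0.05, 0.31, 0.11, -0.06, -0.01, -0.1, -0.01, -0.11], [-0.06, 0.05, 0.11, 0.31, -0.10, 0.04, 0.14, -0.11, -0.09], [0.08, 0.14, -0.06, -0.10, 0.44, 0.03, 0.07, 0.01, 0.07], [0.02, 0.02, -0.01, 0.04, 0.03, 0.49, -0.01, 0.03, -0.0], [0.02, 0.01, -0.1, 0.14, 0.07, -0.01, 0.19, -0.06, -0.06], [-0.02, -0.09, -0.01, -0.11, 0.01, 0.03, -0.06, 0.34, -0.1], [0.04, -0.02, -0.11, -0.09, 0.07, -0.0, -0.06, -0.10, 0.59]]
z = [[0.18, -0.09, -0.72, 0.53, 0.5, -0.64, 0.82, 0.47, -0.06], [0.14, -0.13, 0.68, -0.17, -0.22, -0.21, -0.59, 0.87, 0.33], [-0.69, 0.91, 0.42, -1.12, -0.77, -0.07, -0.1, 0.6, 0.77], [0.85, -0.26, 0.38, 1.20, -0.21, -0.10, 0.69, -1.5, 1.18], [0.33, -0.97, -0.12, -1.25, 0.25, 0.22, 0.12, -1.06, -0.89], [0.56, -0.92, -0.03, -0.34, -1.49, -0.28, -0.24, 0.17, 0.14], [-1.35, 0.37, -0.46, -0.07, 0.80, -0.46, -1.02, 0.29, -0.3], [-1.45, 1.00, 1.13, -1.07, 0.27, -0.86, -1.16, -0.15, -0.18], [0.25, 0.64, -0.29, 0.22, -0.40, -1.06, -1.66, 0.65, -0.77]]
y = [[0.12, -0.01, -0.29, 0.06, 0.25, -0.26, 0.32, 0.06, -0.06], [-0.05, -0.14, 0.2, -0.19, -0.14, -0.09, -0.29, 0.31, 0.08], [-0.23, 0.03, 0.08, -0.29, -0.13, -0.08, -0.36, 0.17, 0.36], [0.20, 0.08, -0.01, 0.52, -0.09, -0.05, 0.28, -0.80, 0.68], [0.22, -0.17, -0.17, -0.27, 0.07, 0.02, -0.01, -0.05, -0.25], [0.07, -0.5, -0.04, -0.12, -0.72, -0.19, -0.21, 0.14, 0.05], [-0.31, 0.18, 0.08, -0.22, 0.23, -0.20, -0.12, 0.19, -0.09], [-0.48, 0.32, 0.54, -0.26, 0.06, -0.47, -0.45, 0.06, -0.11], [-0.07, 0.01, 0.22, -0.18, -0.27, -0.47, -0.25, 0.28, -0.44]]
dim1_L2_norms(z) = [1.55, 1.35, 2.07, 2.56, 2.16, 1.92, 2.06, 2.78, 2.38]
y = z @ b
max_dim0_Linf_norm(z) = 1.66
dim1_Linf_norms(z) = [0.82, 0.87, 1.12, 1.5, 1.25, 1.49, 1.35, 1.45, 1.66]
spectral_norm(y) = 1.68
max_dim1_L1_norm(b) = 1.08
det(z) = 38.90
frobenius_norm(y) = 2.44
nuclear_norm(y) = 5.62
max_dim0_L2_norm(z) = 2.59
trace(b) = 3.19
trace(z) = -0.30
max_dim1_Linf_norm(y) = 0.8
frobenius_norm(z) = 6.41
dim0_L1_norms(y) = [1.75, 1.44, 1.63, 2.11, 1.96, 1.83, 2.29, 2.06, 2.12]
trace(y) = -0.04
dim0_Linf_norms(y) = [0.48, 0.5, 0.54, 0.52, 0.72, 0.47, 0.45, 0.8, 0.68]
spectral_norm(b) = 0.75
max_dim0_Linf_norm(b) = 0.59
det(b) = -0.00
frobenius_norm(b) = 1.27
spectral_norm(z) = 4.09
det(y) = -0.00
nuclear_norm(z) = 16.56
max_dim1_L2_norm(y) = 1.23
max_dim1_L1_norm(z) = 7.27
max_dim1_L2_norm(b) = 0.62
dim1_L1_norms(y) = [1.43, 1.49, 1.73, 2.71, 1.23, 2.04, 1.62, 2.75, 2.19]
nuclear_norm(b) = 3.19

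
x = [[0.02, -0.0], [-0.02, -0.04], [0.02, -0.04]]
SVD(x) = [[0.00,-0.58], [-0.71,0.58], [-0.71,-0.58]] @ diag([0.05656854249492381, 0.034641016151377546]) @ [[0.0, 1.00], [-1.0, -0.0]]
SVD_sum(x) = [[0.00,0.00],[0.00,-0.04],[0.00,-0.04]] + [[0.02, 0.0], [-0.02, 0.00], [0.02, 0.0]]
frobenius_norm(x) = 0.07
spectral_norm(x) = 0.06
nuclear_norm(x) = 0.09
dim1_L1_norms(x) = [0.02, 0.06, 0.06]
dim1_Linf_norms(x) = [0.02, 0.04, 0.04]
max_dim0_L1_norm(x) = 0.08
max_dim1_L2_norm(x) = 0.04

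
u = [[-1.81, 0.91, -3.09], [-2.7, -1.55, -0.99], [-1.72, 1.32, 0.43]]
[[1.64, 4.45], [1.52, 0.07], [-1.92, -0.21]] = u @ [[0.25,0.18],  [-0.83,0.53],  [-0.92,-1.39]]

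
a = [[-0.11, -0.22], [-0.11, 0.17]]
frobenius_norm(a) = 0.32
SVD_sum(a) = [[-0.02, -0.23], [0.02, 0.16]] + [[-0.09, 0.01],[-0.13, 0.01]]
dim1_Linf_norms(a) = [0.22, 0.17]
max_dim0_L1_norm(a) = 0.39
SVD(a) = [[-0.82,0.57], [0.57,0.82]] @ diag([0.2790406705145324, 0.15374102965311567]) @ [[0.10,  0.99], [-0.99,  0.1]]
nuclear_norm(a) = 0.43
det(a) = -0.04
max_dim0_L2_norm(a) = 0.28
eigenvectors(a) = [[-0.95,0.53], [-0.30,-0.85]]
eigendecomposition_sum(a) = [[-0.15, -0.09], [-0.05, -0.03]] + [[0.04, -0.13], [-0.06, 0.2]]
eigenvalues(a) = [-0.18, 0.24]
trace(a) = 0.06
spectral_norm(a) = 0.28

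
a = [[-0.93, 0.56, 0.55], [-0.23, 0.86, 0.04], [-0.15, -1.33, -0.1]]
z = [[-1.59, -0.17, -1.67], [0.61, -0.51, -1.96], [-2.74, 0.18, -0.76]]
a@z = [[0.31, -0.03, 0.04], [0.78, -0.39, -1.33], [-0.3, 0.69, 2.93]]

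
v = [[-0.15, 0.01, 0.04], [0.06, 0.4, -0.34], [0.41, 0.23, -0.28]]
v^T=[[-0.15, 0.06, 0.41],  [0.01, 0.4, 0.23],  [0.04, -0.34, -0.28]]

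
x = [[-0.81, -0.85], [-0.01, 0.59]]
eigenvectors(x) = [[-1.0, 0.52], [-0.01, -0.86]]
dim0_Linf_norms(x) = [0.81, 0.85]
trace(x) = -0.22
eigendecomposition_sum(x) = [[-0.81, -0.49],[-0.01, -0.00]] + [[0.0, -0.36], [-0.0, 0.59]]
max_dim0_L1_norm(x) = 1.44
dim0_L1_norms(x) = [0.82, 1.44]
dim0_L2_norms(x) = [0.81, 1.03]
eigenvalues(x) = [-0.82, 0.6]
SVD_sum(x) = [[-0.69, -0.94], [0.28, 0.38]] + [[-0.12, 0.09], [-0.29, 0.21]]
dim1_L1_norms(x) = [1.66, 0.6]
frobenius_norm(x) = 1.31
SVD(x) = [[-0.93, 0.37],[0.37, 0.93]] @ diag([1.2556888428634831, 0.3873571090197866]) @ [[0.60, 0.8], [-0.80, 0.60]]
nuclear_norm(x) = 1.64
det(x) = -0.49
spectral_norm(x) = 1.26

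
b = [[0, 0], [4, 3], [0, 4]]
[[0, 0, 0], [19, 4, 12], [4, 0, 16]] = b@[[4, 1, 0], [1, 0, 4]]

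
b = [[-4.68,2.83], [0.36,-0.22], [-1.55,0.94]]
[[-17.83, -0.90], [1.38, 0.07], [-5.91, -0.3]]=b @ [[2.57, -1.09],[-2.05, -2.12]]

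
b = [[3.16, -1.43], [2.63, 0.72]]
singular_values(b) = [4.17, 1.45]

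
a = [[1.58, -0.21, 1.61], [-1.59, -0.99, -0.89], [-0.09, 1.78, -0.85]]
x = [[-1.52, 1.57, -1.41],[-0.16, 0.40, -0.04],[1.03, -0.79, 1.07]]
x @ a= [[-4.77, -3.74, -2.65],[-0.89, -0.43, -0.58],[2.79, 2.47, 1.45]]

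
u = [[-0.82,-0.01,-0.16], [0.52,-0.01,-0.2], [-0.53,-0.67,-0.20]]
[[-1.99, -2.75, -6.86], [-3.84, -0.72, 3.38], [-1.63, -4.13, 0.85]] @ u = [[3.84, 4.64, 2.24],[0.98, -2.22, 0.08],[-1.26, -0.51, 0.92]]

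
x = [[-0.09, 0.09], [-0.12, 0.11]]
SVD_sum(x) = [[-0.09, 0.09], [-0.12, 0.11]] + [[0.0, 0.00], [-0.00, -0.00]]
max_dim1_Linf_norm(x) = 0.12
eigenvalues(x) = [(0.01+0.03j), (0.01-0.03j)]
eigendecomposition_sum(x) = [[(-0.05+0.03j), 0.05-0.02j], [(-0.06+0.02j), (0.05-0j)]] + [[(-0.05-0.03j), 0.05+0.02j], [(-0.06-0.02j), 0.06+0.00j]]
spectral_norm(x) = 0.21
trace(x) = 0.02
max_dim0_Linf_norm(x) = 0.12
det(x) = 0.00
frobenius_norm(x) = 0.21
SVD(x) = [[-0.62, -0.79], [-0.79, 0.62]] @ diag([0.20659385762942836, 0.004356373467861504]) @ [[0.73,  -0.69], [-0.69,  -0.73]]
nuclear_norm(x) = 0.21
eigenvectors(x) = [[-0.63+0.18j, (-0.63-0.18j)], [-0.76+0.00j, (-0.76-0j)]]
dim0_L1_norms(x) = [0.21, 0.2]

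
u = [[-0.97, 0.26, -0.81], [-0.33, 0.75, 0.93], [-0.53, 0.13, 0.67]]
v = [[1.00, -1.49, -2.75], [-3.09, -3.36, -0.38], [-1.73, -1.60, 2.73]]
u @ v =[[-0.37, 1.87, 0.36], [-4.26, -3.52, 3.16], [-2.09, -0.72, 3.24]]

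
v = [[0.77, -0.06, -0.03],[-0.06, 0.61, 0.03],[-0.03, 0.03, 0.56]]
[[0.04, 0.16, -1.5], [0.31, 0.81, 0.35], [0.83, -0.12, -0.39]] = v @ [[0.15, 0.31, -1.95], [0.45, 1.38, 0.43], [1.47, -0.28, -0.83]]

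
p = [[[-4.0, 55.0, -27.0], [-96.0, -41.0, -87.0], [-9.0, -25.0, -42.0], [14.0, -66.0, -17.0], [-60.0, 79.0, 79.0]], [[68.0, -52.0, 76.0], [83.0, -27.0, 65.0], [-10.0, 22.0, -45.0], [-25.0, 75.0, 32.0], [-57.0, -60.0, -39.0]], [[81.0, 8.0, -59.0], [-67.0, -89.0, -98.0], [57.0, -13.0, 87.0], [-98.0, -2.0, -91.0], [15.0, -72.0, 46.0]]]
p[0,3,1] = -66.0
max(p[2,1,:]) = -67.0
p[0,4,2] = 79.0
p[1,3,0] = -25.0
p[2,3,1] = -2.0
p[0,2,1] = -25.0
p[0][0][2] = -27.0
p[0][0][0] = -4.0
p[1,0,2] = 76.0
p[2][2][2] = 87.0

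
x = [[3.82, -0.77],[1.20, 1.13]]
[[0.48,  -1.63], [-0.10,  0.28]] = x @ [[0.09, -0.31], [-0.18, 0.58]]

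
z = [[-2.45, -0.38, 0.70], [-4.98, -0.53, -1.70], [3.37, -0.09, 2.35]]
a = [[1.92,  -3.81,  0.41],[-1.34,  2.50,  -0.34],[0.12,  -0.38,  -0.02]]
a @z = [[15.65, 1.25, 8.78], [-10.31, -0.79, -5.99], [1.53, 0.16, 0.68]]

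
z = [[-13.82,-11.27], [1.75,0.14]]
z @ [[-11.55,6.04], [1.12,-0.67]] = [[147.00, -75.92], [-20.06, 10.48]]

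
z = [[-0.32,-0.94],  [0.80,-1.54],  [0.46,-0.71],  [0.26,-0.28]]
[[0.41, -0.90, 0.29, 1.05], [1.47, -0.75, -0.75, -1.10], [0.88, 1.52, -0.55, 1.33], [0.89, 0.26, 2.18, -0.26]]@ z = [[-0.44, 0.50],[-1.70, 0.61],[1.03, -3.15],[0.86, -2.71]]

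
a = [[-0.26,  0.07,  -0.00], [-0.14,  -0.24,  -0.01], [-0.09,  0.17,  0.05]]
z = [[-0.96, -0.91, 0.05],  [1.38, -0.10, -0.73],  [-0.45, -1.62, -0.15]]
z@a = [[0.37, 0.16, 0.01], [-0.28, -0.00, -0.04], [0.36, 0.33, 0.01]]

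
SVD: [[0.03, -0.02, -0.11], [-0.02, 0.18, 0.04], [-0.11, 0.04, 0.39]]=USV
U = [[-0.27, -0.00, 0.96], [0.17, -0.98, 0.05], [0.95, 0.18, 0.27]]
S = [0.43, 0.17, 0.0]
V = [[-0.27, 0.17, 0.95], [-0.00, -0.98, 0.18], [-0.96, -0.05, -0.27]]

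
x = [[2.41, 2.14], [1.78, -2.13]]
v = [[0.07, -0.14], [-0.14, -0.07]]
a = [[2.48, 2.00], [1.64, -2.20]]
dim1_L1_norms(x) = [4.55, 3.91]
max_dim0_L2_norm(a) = 2.97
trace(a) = 0.28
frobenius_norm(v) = 0.22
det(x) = -8.94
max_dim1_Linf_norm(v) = 0.14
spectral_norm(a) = 3.19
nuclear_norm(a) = 5.93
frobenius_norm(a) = 4.20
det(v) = -0.02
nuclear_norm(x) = 6.00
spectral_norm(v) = 0.16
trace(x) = 0.28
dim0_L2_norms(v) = [0.16, 0.16]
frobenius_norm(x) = 4.25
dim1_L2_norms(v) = [0.16, 0.16]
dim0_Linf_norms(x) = [2.41, 2.14]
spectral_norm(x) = 3.23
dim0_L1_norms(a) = [4.12, 4.2]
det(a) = -8.74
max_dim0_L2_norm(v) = 0.16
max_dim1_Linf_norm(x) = 2.41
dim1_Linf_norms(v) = [0.14, 0.14]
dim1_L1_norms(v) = [0.21, 0.21]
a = v + x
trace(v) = 0.00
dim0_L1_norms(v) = [0.21, 0.21]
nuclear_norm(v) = 0.31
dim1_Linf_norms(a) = [2.48, 2.2]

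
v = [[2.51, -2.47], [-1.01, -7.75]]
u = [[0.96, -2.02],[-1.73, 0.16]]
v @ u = [[6.68, -5.47], [12.44, 0.8]]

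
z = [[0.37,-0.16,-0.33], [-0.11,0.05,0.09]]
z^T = [[0.37, -0.11], [-0.16, 0.05], [-0.33, 0.09]]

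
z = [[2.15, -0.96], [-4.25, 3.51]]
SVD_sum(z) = [[1.83,  -1.39],[-4.39,  3.33]] + [[0.32,0.43], [0.14,0.18]]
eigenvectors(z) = [[-0.55, 0.32], [-0.83, -0.95]]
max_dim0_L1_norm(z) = 6.4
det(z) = 3.47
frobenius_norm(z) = 5.99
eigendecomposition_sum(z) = [[0.46, 0.16], [0.7, 0.24]] + [[1.69, -1.12], [-4.95, 3.27]]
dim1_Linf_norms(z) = [2.15, 4.25]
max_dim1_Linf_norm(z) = 4.25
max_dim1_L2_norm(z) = 5.51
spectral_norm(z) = 5.97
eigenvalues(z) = [0.7, 4.96]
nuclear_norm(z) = 6.55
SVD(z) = [[-0.38, 0.92], [0.92, 0.38]] @ diag([5.965655922112902, 0.5810760870654177]) @ [[-0.8, 0.61],[0.61, 0.80]]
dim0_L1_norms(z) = [6.4, 4.47]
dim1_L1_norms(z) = [3.11, 7.76]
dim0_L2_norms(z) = [4.76, 3.64]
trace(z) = 5.66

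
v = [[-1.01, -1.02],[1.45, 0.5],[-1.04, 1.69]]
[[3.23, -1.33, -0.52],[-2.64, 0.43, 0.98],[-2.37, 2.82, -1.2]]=v@[[-1.1, -0.23, 0.76], [-2.08, 1.53, -0.24]]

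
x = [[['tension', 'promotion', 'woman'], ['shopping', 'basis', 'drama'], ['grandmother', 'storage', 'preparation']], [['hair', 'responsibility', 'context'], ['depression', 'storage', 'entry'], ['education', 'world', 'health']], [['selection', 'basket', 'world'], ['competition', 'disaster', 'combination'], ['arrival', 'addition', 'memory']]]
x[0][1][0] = 'shopping'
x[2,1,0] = 'competition'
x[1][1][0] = 'depression'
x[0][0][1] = 'promotion'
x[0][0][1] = 'promotion'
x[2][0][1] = 'basket'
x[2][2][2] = 'memory'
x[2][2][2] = 'memory'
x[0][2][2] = 'preparation'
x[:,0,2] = ['woman', 'context', 'world']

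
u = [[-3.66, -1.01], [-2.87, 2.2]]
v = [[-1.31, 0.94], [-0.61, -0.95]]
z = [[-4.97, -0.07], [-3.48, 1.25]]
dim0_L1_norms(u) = [6.53, 3.21]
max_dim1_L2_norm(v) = 1.61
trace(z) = -3.72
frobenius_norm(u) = 5.24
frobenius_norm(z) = 6.20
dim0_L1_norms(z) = [8.45, 1.32]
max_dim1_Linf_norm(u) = 3.66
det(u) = -10.95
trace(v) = -2.26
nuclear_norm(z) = 7.16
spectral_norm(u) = 4.70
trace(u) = -1.46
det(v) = 1.82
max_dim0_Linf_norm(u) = 3.66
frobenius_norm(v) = 1.97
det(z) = -6.46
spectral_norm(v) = 1.61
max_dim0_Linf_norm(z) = 4.97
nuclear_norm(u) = 7.03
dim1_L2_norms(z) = [4.97, 3.7]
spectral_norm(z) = 6.10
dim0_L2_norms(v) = [1.45, 1.34]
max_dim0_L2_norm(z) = 6.07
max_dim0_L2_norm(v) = 1.45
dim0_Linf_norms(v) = [1.31, 0.95]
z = v + u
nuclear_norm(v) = 2.74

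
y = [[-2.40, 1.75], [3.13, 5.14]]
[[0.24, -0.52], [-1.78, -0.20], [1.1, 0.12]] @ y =[[-2.2, -2.25], [3.65, -4.14], [-2.26, 2.54]]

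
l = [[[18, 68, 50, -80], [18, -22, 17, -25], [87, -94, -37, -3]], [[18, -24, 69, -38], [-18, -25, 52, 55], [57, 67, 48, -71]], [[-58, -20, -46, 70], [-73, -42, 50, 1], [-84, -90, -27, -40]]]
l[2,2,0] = -84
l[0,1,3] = -25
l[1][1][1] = -25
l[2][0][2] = -46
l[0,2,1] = -94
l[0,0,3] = -80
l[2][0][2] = -46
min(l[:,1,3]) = -25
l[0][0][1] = 68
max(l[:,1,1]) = -22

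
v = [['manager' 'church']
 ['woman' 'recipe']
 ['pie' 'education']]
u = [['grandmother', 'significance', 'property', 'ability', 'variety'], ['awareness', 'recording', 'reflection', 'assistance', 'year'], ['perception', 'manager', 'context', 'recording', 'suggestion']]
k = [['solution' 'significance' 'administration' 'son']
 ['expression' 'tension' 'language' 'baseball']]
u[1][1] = 'recording'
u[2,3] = 'recording'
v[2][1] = 'education'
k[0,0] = 'solution'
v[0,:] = ['manager', 'church']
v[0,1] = 'church'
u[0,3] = 'ability'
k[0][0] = 'solution'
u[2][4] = 'suggestion'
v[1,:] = ['woman', 'recipe']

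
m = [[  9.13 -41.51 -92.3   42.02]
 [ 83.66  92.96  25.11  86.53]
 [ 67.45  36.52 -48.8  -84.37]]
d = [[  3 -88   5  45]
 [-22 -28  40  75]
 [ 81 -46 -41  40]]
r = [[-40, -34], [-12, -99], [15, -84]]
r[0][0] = -40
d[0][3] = 45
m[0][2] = -92.3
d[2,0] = 81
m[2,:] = [67.45, 36.52, -48.8, -84.37]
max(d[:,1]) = -28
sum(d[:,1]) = -162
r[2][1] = -84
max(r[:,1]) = -34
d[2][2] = -41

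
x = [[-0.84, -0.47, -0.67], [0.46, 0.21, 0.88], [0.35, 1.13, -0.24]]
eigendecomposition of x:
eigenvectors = [[-0.46, 0.93, 0.52],  [0.65, -0.21, -0.60],  [0.61, -0.31, 0.60]]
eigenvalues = [0.71, -0.51, -1.07]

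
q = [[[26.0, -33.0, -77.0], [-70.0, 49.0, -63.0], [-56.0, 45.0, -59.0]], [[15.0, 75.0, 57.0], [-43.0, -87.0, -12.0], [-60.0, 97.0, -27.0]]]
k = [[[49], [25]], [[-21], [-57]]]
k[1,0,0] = -21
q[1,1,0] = -43.0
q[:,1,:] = [[-70.0, 49.0, -63.0], [-43.0, -87.0, -12.0]]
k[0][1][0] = 25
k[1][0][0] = -21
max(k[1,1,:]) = -57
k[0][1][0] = 25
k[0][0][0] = 49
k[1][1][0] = -57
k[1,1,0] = -57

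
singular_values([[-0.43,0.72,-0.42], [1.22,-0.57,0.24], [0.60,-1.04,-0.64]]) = [1.9, 0.87, 0.48]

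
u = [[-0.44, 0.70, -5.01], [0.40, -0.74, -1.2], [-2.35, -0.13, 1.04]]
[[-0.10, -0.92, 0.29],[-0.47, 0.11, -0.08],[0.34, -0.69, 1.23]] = u @ [[-0.13,0.36,-0.53], [0.42,-0.16,-0.13], [0.09,0.13,-0.03]]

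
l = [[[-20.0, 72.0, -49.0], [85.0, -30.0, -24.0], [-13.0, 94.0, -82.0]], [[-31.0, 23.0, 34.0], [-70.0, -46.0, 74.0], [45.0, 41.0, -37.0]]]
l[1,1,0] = -70.0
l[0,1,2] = -24.0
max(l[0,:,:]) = 94.0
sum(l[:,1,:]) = -11.0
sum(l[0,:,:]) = 33.0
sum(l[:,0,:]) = 29.0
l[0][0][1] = 72.0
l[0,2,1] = 94.0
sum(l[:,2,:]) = 48.0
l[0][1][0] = 85.0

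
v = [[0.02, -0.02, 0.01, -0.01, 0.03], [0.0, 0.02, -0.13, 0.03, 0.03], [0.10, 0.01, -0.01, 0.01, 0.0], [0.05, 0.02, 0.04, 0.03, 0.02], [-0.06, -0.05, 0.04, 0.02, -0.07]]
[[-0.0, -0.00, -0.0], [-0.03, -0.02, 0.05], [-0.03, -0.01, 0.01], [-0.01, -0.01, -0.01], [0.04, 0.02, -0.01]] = v @ [[-0.23, -0.11, 0.1], [-0.19, -0.10, -0.17], [0.16, 0.08, -0.38], [-0.1, -0.05, 0.06], [-0.11, -0.06, -0.08]]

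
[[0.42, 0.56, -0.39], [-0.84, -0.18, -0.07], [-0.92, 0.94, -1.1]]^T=[[0.42,-0.84,-0.92], [0.56,-0.18,0.94], [-0.39,-0.07,-1.1]]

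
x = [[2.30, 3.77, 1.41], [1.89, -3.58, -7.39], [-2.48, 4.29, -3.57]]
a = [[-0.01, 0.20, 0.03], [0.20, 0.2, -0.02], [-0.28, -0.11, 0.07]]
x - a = [[2.31,3.57,1.38], [1.69,-3.78,-7.37], [-2.20,4.4,-3.64]]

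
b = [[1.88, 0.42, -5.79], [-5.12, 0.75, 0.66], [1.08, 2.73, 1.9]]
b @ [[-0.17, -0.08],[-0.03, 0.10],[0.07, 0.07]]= [[-0.74, -0.51], [0.89, 0.53], [-0.13, 0.32]]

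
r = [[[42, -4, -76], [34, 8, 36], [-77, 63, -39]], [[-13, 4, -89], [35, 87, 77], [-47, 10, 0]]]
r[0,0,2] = -76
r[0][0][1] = -4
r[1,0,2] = -89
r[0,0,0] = 42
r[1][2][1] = 10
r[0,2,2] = -39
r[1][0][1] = 4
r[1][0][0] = -13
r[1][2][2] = 0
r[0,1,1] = 8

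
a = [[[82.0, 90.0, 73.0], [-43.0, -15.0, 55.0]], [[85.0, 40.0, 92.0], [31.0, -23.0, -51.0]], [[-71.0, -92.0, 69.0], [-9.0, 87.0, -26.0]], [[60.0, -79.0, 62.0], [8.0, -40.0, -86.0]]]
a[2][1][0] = -9.0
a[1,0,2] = 92.0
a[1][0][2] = 92.0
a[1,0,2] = 92.0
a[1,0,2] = 92.0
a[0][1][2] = 55.0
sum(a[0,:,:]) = 242.0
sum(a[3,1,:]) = -118.0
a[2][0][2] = 69.0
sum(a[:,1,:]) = -112.0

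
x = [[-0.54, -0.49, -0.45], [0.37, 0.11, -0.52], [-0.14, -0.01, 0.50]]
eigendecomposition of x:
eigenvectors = [[(-0.09+0j),(0.76+0j),(0.76-0j)],[0.77+0.00j,-0.64-0.07j,-0.64+0.07j],[(-0.63+0j),(0.14+0.01j),(0.14-0.01j)]]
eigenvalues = [(0.49+0j), (-0.21+0.04j), (-0.21-0.04j)]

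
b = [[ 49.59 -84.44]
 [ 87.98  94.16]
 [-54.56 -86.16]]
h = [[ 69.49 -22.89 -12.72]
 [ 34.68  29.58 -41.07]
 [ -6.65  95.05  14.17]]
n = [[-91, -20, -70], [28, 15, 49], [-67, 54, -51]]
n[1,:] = [28, 15, 49]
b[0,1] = -84.44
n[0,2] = -70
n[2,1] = 54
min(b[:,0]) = -54.56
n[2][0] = -67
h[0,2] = -12.72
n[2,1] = 54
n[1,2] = 49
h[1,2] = -41.07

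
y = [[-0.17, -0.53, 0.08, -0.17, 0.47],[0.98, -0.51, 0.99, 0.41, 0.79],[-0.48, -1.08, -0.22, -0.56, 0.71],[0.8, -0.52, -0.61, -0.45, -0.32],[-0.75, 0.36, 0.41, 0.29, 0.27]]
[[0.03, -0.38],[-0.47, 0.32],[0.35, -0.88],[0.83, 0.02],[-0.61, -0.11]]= y@[[0.38,  0.49],[0.21,  0.54],[-0.74,  0.03],[-0.65,  0.14],[0.33,  0.03]]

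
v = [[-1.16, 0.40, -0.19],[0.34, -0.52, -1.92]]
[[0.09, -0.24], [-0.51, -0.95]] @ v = [[-0.19,0.16,0.44], [0.27,0.29,1.92]]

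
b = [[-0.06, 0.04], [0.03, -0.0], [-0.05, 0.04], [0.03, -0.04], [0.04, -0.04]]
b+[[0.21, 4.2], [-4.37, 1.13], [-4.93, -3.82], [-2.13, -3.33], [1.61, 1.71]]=[[0.15, 4.24], [-4.34, 1.13], [-4.98, -3.78], [-2.1, -3.37], [1.65, 1.67]]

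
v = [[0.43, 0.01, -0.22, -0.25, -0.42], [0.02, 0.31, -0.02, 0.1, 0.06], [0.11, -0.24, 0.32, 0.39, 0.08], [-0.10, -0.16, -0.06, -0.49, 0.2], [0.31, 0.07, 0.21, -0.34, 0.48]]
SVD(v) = [[-0.26,-0.77,0.55,-0.12,-0.16], [0.06,0.03,0.04,0.75,-0.66], [0.42,0.40,0.54,-0.45,-0.42], [-0.59,0.1,-0.40,-0.42,-0.55], [-0.64,0.49,0.5,0.22,0.24]] @ diag([0.8216491944540391, 0.7569552253113835, 0.5329028867851541, 0.4378626965532738, 0.0014698129018962762]) @ [[-0.25, -0.04, 0.11, 0.90, -0.34], [-0.19, -0.10, 0.52, 0.18, 0.81], [0.92, -0.02, 0.34, 0.19, -0.05], [0.05, 0.96, -0.13, 0.15, 0.19], [0.23, -0.25, -0.77, 0.31, 0.45]]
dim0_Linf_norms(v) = [0.43, 0.31, 0.32, 0.49, 0.48]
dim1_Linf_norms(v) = [0.43, 0.31, 0.39, 0.49, 0.48]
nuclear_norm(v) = 2.55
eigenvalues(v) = [(0.5+0.41j), (0.5-0.41j), (-0.34+0j), 0j, (0.4+0j)]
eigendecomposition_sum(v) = [[0.23+0.22j,  -0.03-0.03j,  -0.07+0.21j,  (-0.03-0.05j),  (-0.23+0.26j)], [(-0.01-0.04j),  0.00+0.01j,  (0.02-0.02j),  -0.00+0.01j,  (0.04-0.01j)], [(0.03-0.08j),  -0.00+0.01j,  0.06-0.00j,  (-0.01+0.01j),  (0.08+0.03j)], [-0.01-0.05j,  0.00+0.01j,  (0.03-0.02j),  -0.00+0.01j,  (0.05-0.01j)], [(0.17-0.19j),  (-0.02+0.03j),  (0.17+0.05j),  (-0.04+0.03j),  (0.21+0.17j)]] + [[(0.23-0.22j), (-0.03+0.03j), -0.07-0.21j, (-0.03+0.05j), -0.23-0.26j],[(-0.01+0.04j), -0.01j, (0.02+0.02j), (-0-0.01j), 0.04+0.01j],[0.03+0.08j, (-0-0.01j), (0.06+0j), -0.01-0.01j, (0.08-0.03j)],[(-0.01+0.05j), -0.01j, (0.03+0.02j), (-0-0.01j), (0.05+0.01j)],[(0.17+0.19j), -0.02-0.03j, (0.17-0.05j), (-0.04-0.03j), 0.21-0.17j]] + [[(-0.03+0j), -0.06+0.00j, (-0.04+0j), (-0.18+0j), (0.04+0j)],[0.02-0.00j, (0.04-0j), 0.03-0.00j, 0.11-0.00j, (-0.02-0j)],[0.07-0.00j, (0.13-0j), 0.09-0.00j, 0.39-0.00j, (-0.08-0j)],[(-0.08+0j), -0.17+0.00j, -0.11+0.00j, -0.49+0.00j, (0.1+0j)],[(-0.04+0j), -0.08+0.00j, -0.05+0.00j, (-0.24+0j), 0.05+0.00j]] + [[(-0+0j), -0.00+0.00j, -0.00+0.00j, (-0+0j), 0.00+0.00j], [-0j, -0j, -0j, -0j, (-0-0j)], [-0j, -0j, -0j, -0j, -0.00-0.00j], [-0.00+0.00j, (-0+0j), (-0+0j), -0.00+0.00j, 0j], [-0.00+0.00j, -0.00+0.00j, -0.00+0.00j, (-0+0j), 0j]] + [[0.01-0.00j, (0.14+0j), -0.05-0.00j, -0.01+0.00j, 0.00-0.00j], [0.02-0.00j, (0.27+0j), (-0.09-0j), -0.01+0.00j, 0.01-0.00j], [(-0.02+0j), -0.37-0.00j, (0.12+0j), 0.02-0.00j, (-0.01+0j)], [0.00-0.00j, 0.01+0.00j, (-0-0j), -0.00+0.00j, 0.00-0.00j], [0.01-0.00j, 0.21+0.00j, -0.07-0.00j, (-0.01+0j), (0.01-0j)]]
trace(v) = 1.05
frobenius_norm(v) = 1.31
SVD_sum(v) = [[0.05, 0.01, -0.02, -0.19, 0.07], [-0.01, -0.0, 0.01, 0.04, -0.02], [-0.09, -0.01, 0.04, 0.31, -0.12], [0.12, 0.02, -0.05, -0.44, 0.16], [0.13, 0.02, -0.06, -0.47, 0.18]] + [[0.11, 0.06, -0.3, -0.11, -0.47], [-0.0, -0.0, 0.01, 0.0, 0.02], [-0.06, -0.03, 0.16, 0.06, 0.25], [-0.01, -0.01, 0.04, 0.01, 0.06], [-0.07, -0.04, 0.19, 0.07, 0.3]] + [[0.27, -0.01, 0.1, 0.06, -0.01], [0.02, -0.0, 0.01, 0.0, -0.00], [0.26, -0.01, 0.1, 0.06, -0.01], [-0.2, 0.01, -0.07, -0.04, 0.01], [0.24, -0.01, 0.09, 0.05, -0.01]] + [[-0.00, -0.05, 0.01, -0.01, -0.01], [0.02, 0.31, -0.04, 0.05, 0.06], [-0.01, -0.19, 0.03, -0.03, -0.04], [-0.01, -0.18, 0.02, -0.03, -0.04], [0.01, 0.09, -0.01, 0.01, 0.02]] + [[-0.0, 0.0, 0.0, -0.00, -0.00], [-0.00, 0.0, 0.00, -0.00, -0.0], [-0.0, 0.0, 0.0, -0.0, -0.00], [-0.0, 0.00, 0.00, -0.0, -0.00], [0.0, -0.0, -0.00, 0.0, 0.00]]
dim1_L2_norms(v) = [0.69, 0.33, 0.57, 0.57, 0.7]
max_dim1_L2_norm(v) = 0.7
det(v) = -0.00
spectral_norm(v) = 0.82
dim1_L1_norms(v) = [1.33, 0.51, 1.14, 1.01, 1.41]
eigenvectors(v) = [[(-0.76+0j), -0.76-0.00j, 0.26+0.00j, (-0.23+0j), -0.28+0.00j], [(0.07+0.05j), 0.07-0.05j, -0.16+0.00j, (0.25+0j), -0.51+0.00j], [(0.07+0.18j), (0.07-0.18j), (-0.55+0j), (0.77+0j), (0.71+0j)], [(0.09+0.06j), 0.09-0.06j, (0.69+0j), (-0.31+0j), (-0.01+0j)], [(0.03+0.6j), (0.03-0.6j), 0.35+0.00j, -0.45+0.00j, (-0.4+0j)]]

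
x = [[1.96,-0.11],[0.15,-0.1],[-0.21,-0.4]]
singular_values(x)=[1.98, 0.42]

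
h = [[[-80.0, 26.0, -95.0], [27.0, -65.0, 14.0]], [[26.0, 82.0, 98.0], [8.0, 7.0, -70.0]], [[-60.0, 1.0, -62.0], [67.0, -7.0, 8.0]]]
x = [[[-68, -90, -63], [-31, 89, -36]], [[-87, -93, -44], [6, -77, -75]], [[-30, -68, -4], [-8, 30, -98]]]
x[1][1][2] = -75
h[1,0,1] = 82.0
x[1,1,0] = 6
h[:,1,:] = [[27.0, -65.0, 14.0], [8.0, 7.0, -70.0], [67.0, -7.0, 8.0]]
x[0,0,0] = -68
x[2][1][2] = -98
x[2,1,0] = -8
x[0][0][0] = -68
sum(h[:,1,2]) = -48.0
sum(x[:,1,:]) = -200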